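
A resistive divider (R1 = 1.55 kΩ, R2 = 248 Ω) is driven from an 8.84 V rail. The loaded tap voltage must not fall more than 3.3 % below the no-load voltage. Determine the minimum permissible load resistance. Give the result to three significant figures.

Output resistance R_th = R1‖R2 = (1550 × 248)/1798 = 213.8 Ω.
The fractional drop is R_th/(R_th + R_L); requiring this ≤ 0.0330 gives R_L ≥ R_th(1/0.0330 − 1) = 213.8 × 29.30 = 6.26 kΩ.

R_L(min) ≈ 6.26 kΩ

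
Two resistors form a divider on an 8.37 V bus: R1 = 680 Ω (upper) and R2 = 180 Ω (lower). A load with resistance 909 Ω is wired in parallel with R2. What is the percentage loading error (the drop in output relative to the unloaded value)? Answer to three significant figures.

The divider's output (Thévenin) resistance is R1‖R2 = 142.3 Ω.
Fractional drop under load = R_th/(R_th + R_L) = 142.3 / (142.3 + 909) = 0.1354.
So the output falls by 13.5 %.

13.5 %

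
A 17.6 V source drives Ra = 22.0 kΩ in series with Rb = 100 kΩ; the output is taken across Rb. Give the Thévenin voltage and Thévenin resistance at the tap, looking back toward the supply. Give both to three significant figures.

V_th = 14.4 V, R_th = 18.0 kΩ

V_th is the open-circuit tap voltage: 17.6 × 100/(22.0 + 100) = 14.4 V.
With the supply zeroed, Ra and Rb appear in parallel from the tap: R_th = Ra‖Rb = (22.0 × 100)/122.0 = 18.0 kΩ.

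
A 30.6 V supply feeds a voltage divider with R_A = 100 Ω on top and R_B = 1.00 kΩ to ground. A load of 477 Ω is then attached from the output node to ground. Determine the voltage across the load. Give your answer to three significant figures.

V_out ≈ 23.4 V

The load sits in parallel with R_B: R_B‖R_L = (1000 × 477) / (1000 + 477) = 323.0 Ω.
V_out = 30.6 × 323.0 / (100 + 323.0) = 30.6 × 323.0/423.0 = 23.4 V.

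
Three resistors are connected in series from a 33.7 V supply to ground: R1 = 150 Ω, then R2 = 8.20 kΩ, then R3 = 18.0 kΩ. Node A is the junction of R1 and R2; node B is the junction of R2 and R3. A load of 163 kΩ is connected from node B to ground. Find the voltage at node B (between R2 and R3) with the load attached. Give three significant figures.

At node B, R3 is in parallel with the load: R3‖R_L = 16210 Ω.
Below node A the resistance is R2 + (R3‖R_L) = 24410 Ω, so V_A = 33.7 × 24410/24560 = 33.49 V.
Then V_B = V_A × (R3‖R_L)/(R2 + R3‖R_L) = 33.49 × 16210/24410 = 22.2 V.

V ≈ 22.2 V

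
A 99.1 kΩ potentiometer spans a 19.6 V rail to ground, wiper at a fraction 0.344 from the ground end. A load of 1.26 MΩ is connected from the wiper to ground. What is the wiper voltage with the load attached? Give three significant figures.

V ≈ 6.62 V

The wiper splits the pot into (1−α)R = 65.01 kΩ above and αR = 34.09 kΩ below.
Lower section ‖ load = 33.19 kΩ.
V_wiper = 19.6 × 33.19/(65.01 + 33.19) = 6.62 V.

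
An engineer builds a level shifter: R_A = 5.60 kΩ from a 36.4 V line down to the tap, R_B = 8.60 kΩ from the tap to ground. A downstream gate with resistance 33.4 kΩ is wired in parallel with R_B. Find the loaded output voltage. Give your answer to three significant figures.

The load sits in parallel with R_B: R_B‖R_L = (8.60 × 33.4) / (8.60 + 33.4) = 6.839 kΩ.
V_out = 36.4 × 6.839 / (5.60 + 6.839) = 36.4 × 6.839/12.44 = 20.0 V.

V_out ≈ 20.0 V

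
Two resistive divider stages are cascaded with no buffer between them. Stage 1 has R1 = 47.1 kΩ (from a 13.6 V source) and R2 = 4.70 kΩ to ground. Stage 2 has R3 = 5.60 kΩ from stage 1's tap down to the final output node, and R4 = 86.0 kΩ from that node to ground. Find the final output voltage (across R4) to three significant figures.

V_out ≈ 1.11 V

Stage 2 presents R3+R4 = 91.60 kΩ as a load on stage 1's tap.
Stage 1's lower leg becomes R2‖(R3+R4) = 4.471 kΩ, so V_mid = 13.6 × 4.471/51.57 = 1.179 V.
Stage 2 is itself unloaded: V_out = V_mid × R4/(R3+R4) = 1.179 × 86.0/91.60 = 1.11 V.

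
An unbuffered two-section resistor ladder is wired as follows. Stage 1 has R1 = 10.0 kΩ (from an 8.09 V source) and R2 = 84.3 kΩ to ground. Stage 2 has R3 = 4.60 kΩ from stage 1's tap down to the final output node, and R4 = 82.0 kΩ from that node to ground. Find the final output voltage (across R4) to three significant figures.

Stage 2 presents R3+R4 = 86.60 kΩ as a load on stage 1's tap.
Stage 1's lower leg becomes R2‖(R3+R4) = 42.72 kΩ, so V_mid = 8.09 × 42.72/52.72 = 6.555 V.
Stage 2 is itself unloaded: V_out = V_mid × R4/(R3+R4) = 6.555 × 82.0/86.60 = 6.21 V.

V_out ≈ 6.21 V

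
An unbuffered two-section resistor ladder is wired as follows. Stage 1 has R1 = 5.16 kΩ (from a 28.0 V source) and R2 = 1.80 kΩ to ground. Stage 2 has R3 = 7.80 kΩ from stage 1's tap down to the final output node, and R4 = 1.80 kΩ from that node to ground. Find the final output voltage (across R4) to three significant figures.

Stage 2 presents R3+R4 = 9.600 kΩ as a load on stage 1's tap.
Stage 1's lower leg becomes R2‖(R3+R4) = 1.516 kΩ, so V_mid = 28.0 × 1.516/6.676 = 6.358 V.
Stage 2 is itself unloaded: V_out = V_mid × R4/(R3+R4) = 6.358 × 1.80/9.600 = 1.19 V.

V_out ≈ 1.19 V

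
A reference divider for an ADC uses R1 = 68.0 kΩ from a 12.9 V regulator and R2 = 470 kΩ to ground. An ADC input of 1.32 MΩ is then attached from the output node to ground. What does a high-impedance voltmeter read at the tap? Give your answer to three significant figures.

The load sits in parallel with R2: R2‖R_L = (470 × 1320) / (470 + 1320) = 346.6 kΩ.
V_out = 12.9 × 346.6 / (68.0 + 346.6) = 12.9 × 346.6/414.6 = 10.8 V.

V_out ≈ 10.8 V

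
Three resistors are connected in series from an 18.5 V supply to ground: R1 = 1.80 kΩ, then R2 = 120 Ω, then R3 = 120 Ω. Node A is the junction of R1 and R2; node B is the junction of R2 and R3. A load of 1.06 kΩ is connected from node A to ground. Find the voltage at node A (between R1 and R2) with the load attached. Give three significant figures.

V ≈ 1.81 V

Below node A the series string R2+R3 = 240.0 Ω sits in parallel with the 1060 Ω load: 195.7 Ω.
V_A = 18.5 × 195.7/(1800 + 195.7) = 1.81 V.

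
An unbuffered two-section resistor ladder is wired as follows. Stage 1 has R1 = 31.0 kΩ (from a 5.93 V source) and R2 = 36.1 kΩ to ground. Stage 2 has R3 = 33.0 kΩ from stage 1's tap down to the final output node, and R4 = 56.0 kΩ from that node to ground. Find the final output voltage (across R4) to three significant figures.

V_out ≈ 1.69 V

Stage 2 presents R3+R4 = 89.00 kΩ as a load on stage 1's tap.
Stage 1's lower leg becomes R2‖(R3+R4) = 25.68 kΩ, so V_mid = 5.93 × 25.68/56.68 = 2.687 V.
Stage 2 is itself unloaded: V_out = V_mid × R4/(R3+R4) = 2.687 × 56.0/89.00 = 1.69 V.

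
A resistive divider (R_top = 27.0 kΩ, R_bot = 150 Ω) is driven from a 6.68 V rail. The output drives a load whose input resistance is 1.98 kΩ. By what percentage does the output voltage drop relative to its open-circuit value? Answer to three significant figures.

The divider's output (Thévenin) resistance is R_top‖R_bot = 149.2 Ω.
Fractional drop under load = R_th/(R_th + R_L) = 149.2 / (149.2 + 1980) = 0.07006.
So the output falls by 7.01 %.

7.01 %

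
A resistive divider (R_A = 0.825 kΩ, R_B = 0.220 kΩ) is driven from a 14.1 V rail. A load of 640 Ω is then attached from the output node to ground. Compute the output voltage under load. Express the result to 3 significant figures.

The load sits in parallel with R_B: R_B‖R_L = (220 × 640) / (220 + 640) = 163.7 Ω.
V_out = 14.1 × 163.7 / (825 + 163.7) = 14.1 × 163.7/988.7 = 2.33 V.

V_out ≈ 2.33 V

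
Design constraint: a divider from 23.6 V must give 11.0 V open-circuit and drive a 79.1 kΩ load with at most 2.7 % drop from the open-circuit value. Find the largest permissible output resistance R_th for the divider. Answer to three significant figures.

Loading drop = R_th/(R_th + R_L) ≤ 0.0270, so R_th ≤ R_L · ε/(1−ε) = 79.1 kΩ × 0.0270/0.9730 = 2.19 kΩ.
(Any R1, R2 with R2/(R1+R2) = 0.466 and R1‖R2 ≤ 2.19 kΩ will meet the spec.)

R_th ≤ 2.19 kΩ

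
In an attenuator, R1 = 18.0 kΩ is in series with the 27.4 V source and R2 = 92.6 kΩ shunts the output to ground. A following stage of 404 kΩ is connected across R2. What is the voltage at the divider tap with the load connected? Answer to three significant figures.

V_out ≈ 22.1 V

The load sits in parallel with R2: R2‖R_L = (92.6 × 404) / (92.6 + 404) = 75.33 kΩ.
V_out = 27.4 × 75.33 / (18.0 + 75.33) = 27.4 × 75.33/93.33 = 22.1 V.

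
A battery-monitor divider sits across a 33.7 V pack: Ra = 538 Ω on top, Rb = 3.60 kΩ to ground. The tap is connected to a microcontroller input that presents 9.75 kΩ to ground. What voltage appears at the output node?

The load sits in parallel with Rb: Rb‖R_L = (3600 × 9750) / (3600 + 9750) = 2629 Ω.
V_out = 33.7 × 2629 / (538 + 2629) = 33.7 × 2629/3167 = 28.0 V.

V_out ≈ 28.0 V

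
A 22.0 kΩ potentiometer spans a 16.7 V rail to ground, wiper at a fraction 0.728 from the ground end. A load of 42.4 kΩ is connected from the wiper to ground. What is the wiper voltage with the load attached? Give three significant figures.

V ≈ 11.0 V

The wiper splits the pot into (1−α)R = 5.984 kΩ above and αR = 16.02 kΩ below.
Lower section ‖ load = 11.62 kΩ.
V_wiper = 16.7 × 11.62/(5.984 + 11.62) = 11.0 V.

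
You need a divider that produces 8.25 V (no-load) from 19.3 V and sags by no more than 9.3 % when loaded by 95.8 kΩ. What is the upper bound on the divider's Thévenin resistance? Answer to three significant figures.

R_th ≤ 9.82 kΩ

Loading drop = R_th/(R_th + R_L) ≤ 0.0930, so R_th ≤ R_L · ε/(1−ε) = 95.8 kΩ × 0.0930/0.9070 = 9.82 kΩ.
(Any R1, R2 with R2/(R1+R2) = 0.427 and R1‖R2 ≤ 9.82 kΩ will meet the spec.)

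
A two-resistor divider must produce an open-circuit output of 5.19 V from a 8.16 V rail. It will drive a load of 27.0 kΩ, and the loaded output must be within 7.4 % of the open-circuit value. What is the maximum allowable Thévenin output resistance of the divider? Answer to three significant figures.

Loading drop = R_th/(R_th + R_L) ≤ 0.0740, so R_th ≤ R_L · ε/(1−ε) = 27.0 kΩ × 0.0740/0.9260 = 2.16 kΩ.
(Any R1, R2 with R2/(R1+R2) = 0.636 and R1‖R2 ≤ 2.16 kΩ will meet the spec.)

R_th ≤ 2.16 kΩ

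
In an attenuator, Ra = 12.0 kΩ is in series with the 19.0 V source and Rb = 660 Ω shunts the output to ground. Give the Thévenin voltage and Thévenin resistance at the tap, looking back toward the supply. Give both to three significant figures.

V_th is the open-circuit tap voltage: 19.0 × 660/(12000 + 660) = 0.991 V.
With the supply zeroed, Ra and Rb appear in parallel from the tap: R_th = Ra‖Rb = (12000 × 660)/12660 = 626 Ω.

V_th = 0.991 V, R_th = 626 Ω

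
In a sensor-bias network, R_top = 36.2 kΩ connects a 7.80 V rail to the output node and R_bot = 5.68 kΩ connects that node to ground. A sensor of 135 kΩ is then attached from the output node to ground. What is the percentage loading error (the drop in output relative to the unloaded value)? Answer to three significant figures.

3.51 %

The divider's output (Thévenin) resistance is R_top‖R_bot = 4.910 kΩ.
Fractional drop under load = R_th/(R_th + R_L) = 4.910 / (4.910 + 135) = 0.03509.
So the output falls by 3.51 %.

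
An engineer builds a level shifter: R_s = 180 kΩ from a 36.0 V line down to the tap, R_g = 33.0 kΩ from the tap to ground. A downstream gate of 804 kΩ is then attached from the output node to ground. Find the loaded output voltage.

V_out ≈ 5.39 V

The load sits in parallel with R_g: R_g‖R_L = (33.0 × 804) / (33.0 + 804) = 31.70 kΩ.
V_out = 36.0 × 31.70 / (180 + 31.70) = 36.0 × 31.70/211.7 = 5.39 V.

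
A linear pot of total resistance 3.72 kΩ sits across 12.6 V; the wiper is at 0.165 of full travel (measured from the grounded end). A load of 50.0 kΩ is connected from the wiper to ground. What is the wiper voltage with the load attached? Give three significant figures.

V ≈ 2.06 V

The wiper splits the pot into (1−α)R = 3106 Ω above and αR = 613.8 Ω below.
Lower section ‖ load = 606.4 Ω.
V_wiper = 12.6 × 606.4/(3106 + 606.4) = 2.06 V.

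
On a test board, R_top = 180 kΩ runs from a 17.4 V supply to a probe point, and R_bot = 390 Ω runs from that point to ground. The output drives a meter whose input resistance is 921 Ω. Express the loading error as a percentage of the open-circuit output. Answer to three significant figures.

The divider's output (Thévenin) resistance is R_top‖R_bot = 389.2 Ω.
Fractional drop under load = R_th/(R_th + R_L) = 389.2 / (389.2 + 921) = 0.2970.
So the output falls by 29.7 %.

29.7 %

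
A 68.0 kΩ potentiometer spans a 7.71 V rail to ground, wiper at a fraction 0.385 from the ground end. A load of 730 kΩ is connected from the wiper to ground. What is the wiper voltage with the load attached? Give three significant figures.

V ≈ 2.90 V

The wiper splits the pot into (1−α)R = 41.82 kΩ above and αR = 26.18 kΩ below.
Lower section ‖ load = 25.27 kΩ.
V_wiper = 7.71 × 25.27/(41.82 + 25.27) = 2.90 V.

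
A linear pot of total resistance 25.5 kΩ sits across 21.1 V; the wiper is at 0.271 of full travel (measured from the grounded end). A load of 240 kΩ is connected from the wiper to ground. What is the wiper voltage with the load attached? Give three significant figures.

The wiper splits the pot into (1−α)R = 18.59 kΩ above and αR = 6.911 kΩ below.
Lower section ‖ load = 6.717 kΩ.
V_wiper = 21.1 × 6.717/(18.59 + 6.717) = 5.60 V.

V ≈ 5.60 V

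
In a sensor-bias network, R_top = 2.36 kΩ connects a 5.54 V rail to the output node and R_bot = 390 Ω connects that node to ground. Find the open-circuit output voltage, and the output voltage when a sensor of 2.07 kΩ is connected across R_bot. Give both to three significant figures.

Unloaded: 0.786 V; loaded: 0.676 V

Open-circuit: V = 5.54 × 390/(2360 + 390) = 0.786 V.
With the load, R_bot becomes R_bot‖R_L = 328.2 Ω, so V = 5.54 × 328.2/2688 = 0.676 V.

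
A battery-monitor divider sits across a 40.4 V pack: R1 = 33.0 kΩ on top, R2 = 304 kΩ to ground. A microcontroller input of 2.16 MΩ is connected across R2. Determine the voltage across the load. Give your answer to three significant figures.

V_out ≈ 35.9 V

The load sits in parallel with R2: R2‖R_L = (304 × 2160) / (304 + 2160) = 266.5 kΩ.
V_out = 40.4 × 266.5 / (33.0 + 266.5) = 40.4 × 266.5/299.5 = 35.9 V.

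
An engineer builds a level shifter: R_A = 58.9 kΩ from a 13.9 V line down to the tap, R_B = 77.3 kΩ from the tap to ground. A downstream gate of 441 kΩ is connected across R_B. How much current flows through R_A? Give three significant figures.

I ≈ 0.111 mA

R_B‖R_L = 65.77 kΩ, so the source sees R_A + R_B‖R_L = 124.7 kΩ.
I = 13.9 V / 124.7 kΩ = 0.111 mA.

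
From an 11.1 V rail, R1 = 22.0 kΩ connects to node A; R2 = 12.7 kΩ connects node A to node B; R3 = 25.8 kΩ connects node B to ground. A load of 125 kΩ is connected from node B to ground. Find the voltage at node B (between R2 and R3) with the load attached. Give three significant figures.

At node B, R3 is in parallel with the load: R3‖R_L = 21.39 kΩ.
Below node A the resistance is R2 + (R3‖R_L) = 34.09 kΩ, so V_A = 11.1 × 34.09/56.09 = 6.746 V.
Then V_B = V_A × (R3‖R_L)/(R2 + R3‖R_L) = 6.746 × 21.39/34.09 = 4.23 V.

V ≈ 4.23 V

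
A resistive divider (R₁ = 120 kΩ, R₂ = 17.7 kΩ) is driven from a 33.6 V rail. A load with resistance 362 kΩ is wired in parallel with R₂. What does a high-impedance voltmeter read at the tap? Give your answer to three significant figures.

The load sits in parallel with R₂: R₂‖R_L = (17.7 × 362) / (17.7 + 362) = 16.87 kΩ.
V_out = 33.6 × 16.87 / (120 + 16.87) = 33.6 × 16.87/136.9 = 4.14 V.
(Unloaded it would have been 4.32 V.)

V_out ≈ 4.14 V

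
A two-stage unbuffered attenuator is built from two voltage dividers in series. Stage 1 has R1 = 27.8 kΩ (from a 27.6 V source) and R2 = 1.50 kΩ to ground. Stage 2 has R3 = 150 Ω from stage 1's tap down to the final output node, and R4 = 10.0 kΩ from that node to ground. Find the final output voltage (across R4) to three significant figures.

Stage 2 presents R3+R4 = 10150 Ω as a load on stage 1's tap.
Stage 1's lower leg becomes R2‖(R3+R4) = 1307 Ω, so V_mid = 27.6 × 1307/29110 = 1.239 V.
Stage 2 is itself unloaded: V_out = V_mid × R4/(R3+R4) = 1.239 × 10000/10150 = 1.22 V.

V_out ≈ 1.22 V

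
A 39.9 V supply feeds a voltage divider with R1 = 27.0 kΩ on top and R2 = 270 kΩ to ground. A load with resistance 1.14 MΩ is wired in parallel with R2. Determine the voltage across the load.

V_out ≈ 35.5 V

The load sits in parallel with R2: R2‖R_L = (270 × 1140) / (270 + 1140) = 218.3 kΩ.
V_out = 39.9 × 218.3 / (27.0 + 218.3) = 39.9 × 218.3/245.3 = 35.5 V.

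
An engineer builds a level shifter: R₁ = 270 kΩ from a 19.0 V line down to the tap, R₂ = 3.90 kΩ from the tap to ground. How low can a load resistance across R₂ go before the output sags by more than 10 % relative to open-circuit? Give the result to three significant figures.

R_L(min) ≈ 34.6 kΩ

Output resistance R_th = R₁‖R₂ = (270 × 3.90)/273.9 = 3.844 kΩ.
The fractional drop is R_th/(R_th + R_L); requiring this ≤ 0.100 gives R_L ≥ R_th(1/0.100 − 1) = 3.844 × 9.000 = 34.6 kΩ.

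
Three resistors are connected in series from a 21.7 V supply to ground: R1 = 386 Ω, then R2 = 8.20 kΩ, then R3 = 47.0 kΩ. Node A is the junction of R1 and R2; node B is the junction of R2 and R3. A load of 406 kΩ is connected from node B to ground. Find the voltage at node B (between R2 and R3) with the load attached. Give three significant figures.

V ≈ 18.0 V

At node B, R3 is in parallel with the load: R3‖R_L = 42120 Ω.
Below node A the resistance is R2 + (R3‖R_L) = 50320 Ω, so V_A = 21.7 × 50320/50710 = 21.53 V.
Then V_B = V_A × (R3‖R_L)/(R2 + R3‖R_L) = 21.53 × 42120/50320 = 18.0 V.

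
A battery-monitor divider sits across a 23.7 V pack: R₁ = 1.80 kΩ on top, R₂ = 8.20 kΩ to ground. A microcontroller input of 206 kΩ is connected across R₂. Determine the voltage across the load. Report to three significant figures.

The load sits in parallel with R₂: R₂‖R_L = (8.20 × 206) / (8.20 + 206) = 7.886 kΩ.
V_out = 23.7 × 7.886 / (1.80 + 7.886) = 23.7 × 7.886/9.686 = 19.3 V.

V_out ≈ 19.3 V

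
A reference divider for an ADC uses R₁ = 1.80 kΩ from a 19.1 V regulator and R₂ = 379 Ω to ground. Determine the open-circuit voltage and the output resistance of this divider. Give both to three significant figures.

V_th = 3.32 V, R_th = 313 Ω

V_th is the open-circuit tap voltage: 19.1 × 379/(1800 + 379) = 3.32 V.
With the supply zeroed, R₁ and R₂ appear in parallel from the tap: R_th = R₁‖R₂ = (1800 × 379)/2179 = 313 Ω.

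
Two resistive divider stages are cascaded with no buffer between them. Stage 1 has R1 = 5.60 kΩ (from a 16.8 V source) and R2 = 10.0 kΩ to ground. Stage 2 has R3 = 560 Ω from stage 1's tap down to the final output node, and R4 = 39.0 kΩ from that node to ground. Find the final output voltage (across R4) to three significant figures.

V_out ≈ 9.73 V

Stage 2 presents R3+R4 = 39560 Ω as a load on stage 1's tap.
Stage 1's lower leg becomes R2‖(R3+R4) = 7982 Ω, so V_mid = 16.8 × 7982/13580 = 9.873 V.
Stage 2 is itself unloaded: V_out = V_mid × R4/(R3+R4) = 9.873 × 39000/39560 = 9.73 V.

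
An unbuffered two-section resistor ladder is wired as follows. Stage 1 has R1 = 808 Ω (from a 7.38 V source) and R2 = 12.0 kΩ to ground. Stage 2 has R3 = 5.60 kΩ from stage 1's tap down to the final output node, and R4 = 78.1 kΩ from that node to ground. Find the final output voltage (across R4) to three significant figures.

Stage 2 presents R3+R4 = 83700 Ω as a load on stage 1's tap.
Stage 1's lower leg becomes R2‖(R3+R4) = 10500 Ω, so V_mid = 7.38 × 10500/11300 = 6.852 V.
Stage 2 is itself unloaded: V_out = V_mid × R4/(R3+R4) = 6.852 × 78100/83700 = 6.39 V.

V_out ≈ 6.39 V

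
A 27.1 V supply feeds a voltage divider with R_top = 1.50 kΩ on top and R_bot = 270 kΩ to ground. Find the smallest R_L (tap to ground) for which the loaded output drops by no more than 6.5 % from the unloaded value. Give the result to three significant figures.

Output resistance R_th = R_top‖R_bot = (1.50 × 270)/271.5 = 1.492 kΩ.
The fractional drop is R_th/(R_th + R_L); requiring this ≤ 0.0650 gives R_L ≥ R_th(1/0.0650 − 1) = 1.492 × 14.38 = 21.5 kΩ.

R_L(min) ≈ 21.5 kΩ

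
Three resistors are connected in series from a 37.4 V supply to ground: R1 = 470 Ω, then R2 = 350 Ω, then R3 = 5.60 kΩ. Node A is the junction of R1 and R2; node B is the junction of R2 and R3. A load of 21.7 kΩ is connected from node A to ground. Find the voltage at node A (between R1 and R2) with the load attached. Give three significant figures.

Below node A the series string R2+R3 = 5950 Ω sits in parallel with the 21700 Ω load: 4670 Ω.
V_A = 37.4 × 4670/(470 + 4670) = 34.0 V.

V ≈ 34.0 V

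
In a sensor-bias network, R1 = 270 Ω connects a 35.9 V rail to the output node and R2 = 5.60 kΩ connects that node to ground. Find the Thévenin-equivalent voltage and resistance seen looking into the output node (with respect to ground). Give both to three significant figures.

V_th = 34.2 V, R_th = 258 Ω

V_th is the open-circuit tap voltage: 35.9 × 5600/(270 + 5600) = 34.2 V.
With the supply zeroed, R1 and R2 appear in parallel from the tap: R_th = R1‖R2 = (270 × 5600)/5870 = 258 Ω.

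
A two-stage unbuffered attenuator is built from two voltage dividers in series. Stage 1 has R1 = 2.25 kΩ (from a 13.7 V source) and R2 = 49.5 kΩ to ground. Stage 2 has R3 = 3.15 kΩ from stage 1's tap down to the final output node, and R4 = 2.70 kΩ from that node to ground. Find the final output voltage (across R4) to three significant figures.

Stage 2 presents R3+R4 = 5.850 kΩ as a load on stage 1's tap.
Stage 1's lower leg becomes R2‖(R3+R4) = 5.232 kΩ, so V_mid = 13.7 × 5.232/7.482 = 9.580 V.
Stage 2 is itself unloaded: V_out = V_mid × R4/(R3+R4) = 9.580 × 2.70/5.850 = 4.42 V.

V_out ≈ 4.42 V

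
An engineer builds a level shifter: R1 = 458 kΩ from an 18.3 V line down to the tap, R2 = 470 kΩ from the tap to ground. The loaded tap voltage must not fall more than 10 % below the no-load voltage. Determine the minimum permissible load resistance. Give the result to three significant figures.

Output resistance R_th = R1‖R2 = (458 × 470)/928.0 = 232.0 kΩ.
The fractional drop is R_th/(R_th + R_L); requiring this ≤ 0.100 gives R_L ≥ R_th(1/0.100 − 1) = 232.0 × 9.000 = 2.09 MΩ.

R_L(min) ≈ 2.09 MΩ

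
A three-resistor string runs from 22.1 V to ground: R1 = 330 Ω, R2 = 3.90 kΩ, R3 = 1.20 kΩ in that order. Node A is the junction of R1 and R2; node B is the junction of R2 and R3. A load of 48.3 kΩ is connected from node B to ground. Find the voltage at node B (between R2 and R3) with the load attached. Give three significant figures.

V ≈ 4.79 V

At node B, R3 is in parallel with the load: R3‖R_L = 1171 Ω.
Below node A the resistance is R2 + (R3‖R_L) = 5071 Ω, so V_A = 22.1 × 5071/5401 = 20.75 V.
Then V_B = V_A × (R3‖R_L)/(R2 + R3‖R_L) = 20.75 × 1171/5071 = 4.79 V.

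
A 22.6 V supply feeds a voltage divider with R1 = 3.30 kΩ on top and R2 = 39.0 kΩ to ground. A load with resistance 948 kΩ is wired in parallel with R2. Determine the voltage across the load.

V_out ≈ 20.8 V

The load sits in parallel with R2: R2‖R_L = (39.0 × 948) / (39.0 + 948) = 37.46 kΩ.
V_out = 22.6 × 37.46 / (3.30 + 37.46) = 22.6 × 37.46/40.76 = 20.8 V.
(Unloaded it would have been 20.8 V.)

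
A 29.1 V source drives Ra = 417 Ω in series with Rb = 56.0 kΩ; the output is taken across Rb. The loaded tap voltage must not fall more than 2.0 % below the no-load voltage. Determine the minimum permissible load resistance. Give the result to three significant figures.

Output resistance R_th = Ra‖Rb = (417 × 56000)/56420 = 413.9 Ω.
The fractional drop is R_th/(R_th + R_L); requiring this ≤ 0.0200 gives R_L ≥ R_th(1/0.0200 − 1) = 413.9 × 49.00 = 20.3 kΩ.

R_L(min) ≈ 20.3 kΩ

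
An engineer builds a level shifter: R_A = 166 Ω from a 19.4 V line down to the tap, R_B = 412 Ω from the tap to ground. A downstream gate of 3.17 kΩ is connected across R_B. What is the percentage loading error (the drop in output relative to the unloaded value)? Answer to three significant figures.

3.60 %

The divider's output (Thévenin) resistance is R_A‖R_B = 118.3 Ω.
Fractional drop under load = R_th/(R_th + R_L) = 118.3 / (118.3 + 3170) = 0.03598.
So the output falls by 3.60 %.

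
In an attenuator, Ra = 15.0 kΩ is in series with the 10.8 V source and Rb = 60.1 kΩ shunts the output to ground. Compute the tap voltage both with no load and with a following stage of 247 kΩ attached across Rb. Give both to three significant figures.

Unloaded: 8.64 V; loaded: 8.24 V

Open-circuit: V = 10.8 × 60.1/(15.0 + 60.1) = 8.64 V.
With the load, Rb becomes Rb‖R_L = 48.34 kΩ, so V = 10.8 × 48.34/63.34 = 8.24 V.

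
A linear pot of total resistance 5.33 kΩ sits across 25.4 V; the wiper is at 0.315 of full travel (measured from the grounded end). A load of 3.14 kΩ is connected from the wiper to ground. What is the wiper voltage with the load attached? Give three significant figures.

The wiper splits the pot into (1−α)R = 3.651 kΩ above and αR = 1.679 kΩ below.
Lower section ‖ load = 1.094 kΩ.
V_wiper = 25.4 × 1.094/(3.651 + 1.094) = 5.86 V.

V ≈ 5.86 V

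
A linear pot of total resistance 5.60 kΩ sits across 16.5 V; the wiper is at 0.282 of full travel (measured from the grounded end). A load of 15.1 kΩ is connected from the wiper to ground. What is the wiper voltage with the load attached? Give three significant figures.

The wiper splits the pot into (1−α)R = 4.021 kΩ above and αR = 1.579 kΩ below.
Lower section ‖ load = 1.430 kΩ.
V_wiper = 16.5 × 1.430/(4.021 + 1.430) = 4.33 V.

V ≈ 4.33 V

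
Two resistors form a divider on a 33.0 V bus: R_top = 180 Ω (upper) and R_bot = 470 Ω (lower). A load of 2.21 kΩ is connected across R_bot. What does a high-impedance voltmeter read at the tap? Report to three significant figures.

V_out ≈ 22.5 V

The load sits in parallel with R_bot: R_bot‖R_L = (470 × 2210) / (470 + 2210) = 387.6 Ω.
V_out = 33.0 × 387.6 / (180 + 387.6) = 33.0 × 387.6/567.6 = 22.5 V.
(Unloaded it would have been 23.9 V.)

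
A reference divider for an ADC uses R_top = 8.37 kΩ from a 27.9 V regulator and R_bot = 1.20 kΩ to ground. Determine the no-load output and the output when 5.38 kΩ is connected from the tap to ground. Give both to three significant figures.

Unloaded: 3.50 V; loaded: 2.93 V

Open-circuit: V = 27.9 × 1.20/(8.37 + 1.20) = 3.50 V.
With the load, R_bot becomes R_bot‖R_L = 0.9812 kΩ, so V = 27.9 × 0.9812/9.351 = 2.93 V.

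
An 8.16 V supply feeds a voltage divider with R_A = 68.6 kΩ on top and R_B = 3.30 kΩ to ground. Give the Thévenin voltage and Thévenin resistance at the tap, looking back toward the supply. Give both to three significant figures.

V_th = 0.375 V, R_th = 3.15 kΩ

V_th is the open-circuit tap voltage: 8.16 × 3.30/(68.6 + 3.30) = 0.375 V.
With the supply zeroed, R_A and R_B appear in parallel from the tap: R_th = R_A‖R_B = (68.6 × 3.30)/71.90 = 3.15 kΩ.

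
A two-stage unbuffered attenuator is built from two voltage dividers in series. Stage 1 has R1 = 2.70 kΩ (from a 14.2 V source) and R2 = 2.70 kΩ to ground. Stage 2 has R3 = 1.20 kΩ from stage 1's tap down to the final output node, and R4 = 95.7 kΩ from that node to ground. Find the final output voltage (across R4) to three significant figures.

Stage 2 presents R3+R4 = 96.90 kΩ as a load on stage 1's tap.
Stage 1's lower leg becomes R2‖(R3+R4) = 2.627 kΩ, so V_mid = 14.2 × 2.627/5.327 = 7.002 V.
Stage 2 is itself unloaded: V_out = V_mid × R4/(R3+R4) = 7.002 × 95.7/96.90 = 6.92 V.

V_out ≈ 6.92 V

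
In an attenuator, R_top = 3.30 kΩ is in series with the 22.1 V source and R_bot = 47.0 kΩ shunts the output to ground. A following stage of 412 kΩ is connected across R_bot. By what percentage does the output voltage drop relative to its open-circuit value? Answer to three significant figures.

The divider's output (Thévenin) resistance is R_top‖R_bot = 3.083 kΩ.
Fractional drop under load = R_th/(R_th + R_L) = 3.083 / (3.083 + 412) = 0.007429.
So the output falls by 0.743 %.

0.743 %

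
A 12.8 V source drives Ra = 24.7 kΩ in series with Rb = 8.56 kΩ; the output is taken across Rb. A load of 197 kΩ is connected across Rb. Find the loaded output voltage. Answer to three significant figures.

The load sits in parallel with Rb: Rb‖R_L = (8.56 × 197) / (8.56 + 197) = 8.204 kΩ.
V_out = 12.8 × 8.204 / (24.7 + 8.204) = 12.8 × 8.204/32.90 = 3.19 V.

V_out ≈ 3.19 V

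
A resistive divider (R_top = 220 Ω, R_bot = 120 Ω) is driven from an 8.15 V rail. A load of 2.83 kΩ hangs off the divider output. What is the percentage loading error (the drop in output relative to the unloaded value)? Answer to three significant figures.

The divider's output (Thévenin) resistance is R_top‖R_bot = 77.65 Ω.
Fractional drop under load = R_th/(R_th + R_L) = 77.65 / (77.65 + 2830) = 0.02670.
So the output falls by 2.67 %.

2.67 %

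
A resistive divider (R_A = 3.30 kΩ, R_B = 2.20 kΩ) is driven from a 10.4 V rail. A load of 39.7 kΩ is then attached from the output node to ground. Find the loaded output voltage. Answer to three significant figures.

The load sits in parallel with R_B: R_B‖R_L = (2.20 × 39.7) / (2.20 + 39.7) = 2.084 kΩ.
V_out = 10.4 × 2.084 / (3.30 + 2.084) = 10.4 × 2.084/5.384 = 4.03 V.

V_out ≈ 4.03 V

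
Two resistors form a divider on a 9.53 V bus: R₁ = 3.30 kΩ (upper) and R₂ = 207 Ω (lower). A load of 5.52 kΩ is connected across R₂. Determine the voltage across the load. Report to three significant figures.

V_out ≈ 0.543 V

The load sits in parallel with R₂: R₂‖R_L = (207 × 5520) / (207 + 5520) = 199.5 Ω.
V_out = 9.53 × 199.5 / (3300 + 199.5) = 9.53 × 199.5/3500 = 0.543 V.
(Unloaded it would have been 0.563 V.)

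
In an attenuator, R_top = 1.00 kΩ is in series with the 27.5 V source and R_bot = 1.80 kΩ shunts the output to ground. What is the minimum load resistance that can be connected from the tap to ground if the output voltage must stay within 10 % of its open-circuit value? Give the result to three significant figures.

R_L(min) ≈ 5.79 kΩ

Output resistance R_th = R_top‖R_bot = (1000 × 1800)/2800 = 642.9 Ω.
The fractional drop is R_th/(R_th + R_L); requiring this ≤ 0.100 gives R_L ≥ R_th(1/0.100 − 1) = 642.9 × 9.000 = 5.79 kΩ.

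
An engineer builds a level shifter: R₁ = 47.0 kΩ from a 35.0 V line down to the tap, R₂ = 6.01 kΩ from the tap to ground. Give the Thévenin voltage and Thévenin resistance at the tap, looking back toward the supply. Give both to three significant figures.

V_th is the open-circuit tap voltage: 35.0 × 6.01/(47.0 + 6.01) = 3.97 V.
With the supply zeroed, R₁ and R₂ appear in parallel from the tap: R_th = R₁‖R₂ = (47.0 × 6.01)/53.01 = 5.33 kΩ.

V_th = 3.97 V, R_th = 5.33 kΩ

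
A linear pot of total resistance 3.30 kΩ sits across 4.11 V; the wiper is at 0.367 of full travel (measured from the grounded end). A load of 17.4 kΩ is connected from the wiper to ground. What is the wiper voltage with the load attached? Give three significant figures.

V ≈ 1.44 V

The wiper splits the pot into (1−α)R = 2.089 kΩ above and αR = 1.211 kΩ below.
Lower section ‖ load = 1.132 kΩ.
V_wiper = 4.11 × 1.132/(2.089 + 1.132) = 1.44 V.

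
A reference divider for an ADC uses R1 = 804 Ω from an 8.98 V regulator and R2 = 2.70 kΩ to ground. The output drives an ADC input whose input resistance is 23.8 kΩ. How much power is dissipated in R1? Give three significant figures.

Total resistance from the source is R1 + (R2‖R_L) = 3229 Ω, so I = 8.98/3229 Ω = 2.781 mA.
P = I²·R1 = (2.781 mA)² × 804 Ω = 6.22 mW.

P ≈ 6.22 mW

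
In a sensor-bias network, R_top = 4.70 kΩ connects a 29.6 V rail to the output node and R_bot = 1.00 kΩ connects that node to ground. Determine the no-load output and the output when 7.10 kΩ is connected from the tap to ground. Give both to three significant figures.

Unloaded: 5.19 V; loaded: 4.65 V

Open-circuit: V = 29.6 × 1.00/(4.70 + 1.00) = 5.19 V.
With the load, R_bot becomes R_bot‖R_L = 0.8765 kΩ, so V = 29.6 × 0.8765/5.577 = 4.65 V.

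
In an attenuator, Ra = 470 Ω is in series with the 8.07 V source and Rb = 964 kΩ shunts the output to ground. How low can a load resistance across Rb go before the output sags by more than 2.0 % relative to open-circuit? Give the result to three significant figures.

Output resistance R_th = Ra‖Rb = (470 × 964000)/964500 = 469.8 Ω.
The fractional drop is R_th/(R_th + R_L); requiring this ≤ 0.0200 gives R_L ≥ R_th(1/0.0200 − 1) = 469.8 × 49.00 = 23.0 kΩ.

R_L(min) ≈ 23.0 kΩ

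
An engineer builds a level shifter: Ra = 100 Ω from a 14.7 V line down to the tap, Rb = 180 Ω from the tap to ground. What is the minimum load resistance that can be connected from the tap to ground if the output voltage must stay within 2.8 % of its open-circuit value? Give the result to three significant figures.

R_L(min) ≈ 2.23 kΩ

Output resistance R_th = Ra‖Rb = (100 × 180)/280.0 = 64.29 Ω.
The fractional drop is R_th/(R_th + R_L); requiring this ≤ 0.0280 gives R_L ≥ R_th(1/0.0280 − 1) = 64.29 × 34.71 = 2.23 kΩ.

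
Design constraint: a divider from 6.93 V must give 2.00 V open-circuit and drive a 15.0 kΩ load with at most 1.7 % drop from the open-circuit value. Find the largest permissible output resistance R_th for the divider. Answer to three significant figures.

Loading drop = R_th/(R_th + R_L) ≤ 0.0170, so R_th ≤ R_L · ε/(1−ε) = 15.0 kΩ × 0.0170/0.9830 = 259 Ω.

R_th ≤ 259 Ω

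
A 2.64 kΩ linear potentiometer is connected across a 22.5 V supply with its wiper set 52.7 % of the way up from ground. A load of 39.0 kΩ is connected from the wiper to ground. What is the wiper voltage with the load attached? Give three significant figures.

V ≈ 11.7 V

The wiper splits the pot into (1−α)R = 1.249 kΩ above and αR = 1.391 kΩ below.
Lower section ‖ load = 1.343 kΩ.
V_wiper = 22.5 × 1.343/(1.249 + 1.343) = 11.7 V.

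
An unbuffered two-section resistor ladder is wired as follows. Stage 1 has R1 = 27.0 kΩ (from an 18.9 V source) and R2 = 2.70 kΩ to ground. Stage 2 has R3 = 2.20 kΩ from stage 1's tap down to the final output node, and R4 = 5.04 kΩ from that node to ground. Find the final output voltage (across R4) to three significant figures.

Stage 2 presents R3+R4 = 7.240 kΩ as a load on stage 1's tap.
Stage 1's lower leg becomes R2‖(R3+R4) = 1.967 kΩ, so V_mid = 18.9 × 1.967/28.97 = 1.283 V.
Stage 2 is itself unloaded: V_out = V_mid × R4/(R3+R4) = 1.283 × 5.04/7.240 = 0.893 V.

V_out ≈ 0.893 V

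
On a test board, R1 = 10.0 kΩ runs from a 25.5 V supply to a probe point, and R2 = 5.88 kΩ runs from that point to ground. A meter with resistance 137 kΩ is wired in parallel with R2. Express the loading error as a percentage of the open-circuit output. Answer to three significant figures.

The divider's output (Thévenin) resistance is R1‖R2 = 3.703 kΩ.
Fractional drop under load = R_th/(R_th + R_L) = 3.703 / (3.703 + 137) = 0.02632.
So the output falls by 2.63 %.

2.63 %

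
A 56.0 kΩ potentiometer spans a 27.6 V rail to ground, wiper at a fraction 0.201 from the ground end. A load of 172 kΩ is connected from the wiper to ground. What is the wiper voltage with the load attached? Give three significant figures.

V ≈ 5.27 V

The wiper splits the pot into (1−α)R = 44.74 kΩ above and αR = 11.26 kΩ below.
Lower section ‖ load = 10.56 kΩ.
V_wiper = 27.6 × 10.56/(44.74 + 10.56) = 5.27 V.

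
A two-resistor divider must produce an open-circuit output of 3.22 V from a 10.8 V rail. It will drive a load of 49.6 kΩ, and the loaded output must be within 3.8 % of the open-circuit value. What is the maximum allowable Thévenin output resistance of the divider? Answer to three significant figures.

R_th ≤ 1.96 kΩ

Loading drop = R_th/(R_th + R_L) ≤ 0.0380, so R_th ≤ R_L · ε/(1−ε) = 49.6 kΩ × 0.0380/0.9620 = 1.96 kΩ.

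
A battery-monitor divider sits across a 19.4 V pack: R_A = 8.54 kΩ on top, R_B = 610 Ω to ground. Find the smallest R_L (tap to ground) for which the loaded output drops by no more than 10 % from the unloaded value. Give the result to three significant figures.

Output resistance R_th = R_A‖R_B = (8540 × 610)/9150 = 569.3 Ω.
The fractional drop is R_th/(R_th + R_L); requiring this ≤ 0.100 gives R_L ≥ R_th(1/0.100 − 1) = 569.3 × 9.000 = 5.12 kΩ.

R_L(min) ≈ 5.12 kΩ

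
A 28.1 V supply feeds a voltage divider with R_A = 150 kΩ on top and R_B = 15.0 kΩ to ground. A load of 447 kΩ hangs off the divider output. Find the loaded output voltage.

V_out ≈ 2.48 V

The load sits in parallel with R_B: R_B‖R_L = (15.0 × 447) / (15.0 + 447) = 14.51 kΩ.
V_out = 28.1 × 14.51 / (150 + 14.51) = 28.1 × 14.51/164.5 = 2.48 V.
(Unloaded it would have been 2.55 V.)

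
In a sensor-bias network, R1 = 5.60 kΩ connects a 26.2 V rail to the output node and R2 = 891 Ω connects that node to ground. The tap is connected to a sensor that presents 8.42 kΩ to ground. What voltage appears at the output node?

V_out ≈ 3.30 V

The load sits in parallel with R2: R2‖R_L = (891 × 8420) / (891 + 8420) = 805.7 Ω.
V_out = 26.2 × 805.7 / (5600 + 805.7) = 26.2 × 805.7/6406 = 3.30 V.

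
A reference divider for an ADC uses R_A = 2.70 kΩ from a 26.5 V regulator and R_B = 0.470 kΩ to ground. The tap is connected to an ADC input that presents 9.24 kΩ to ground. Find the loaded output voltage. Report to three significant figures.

V_out ≈ 3.77 V

The load sits in parallel with R_B: R_B‖R_L = (470 × 9240) / (470 + 9240) = 447.3 Ω.
V_out = 26.5 × 447.3 / (2700 + 447.3) = 26.5 × 447.3/3147 = 3.77 V.
(Unloaded it would have been 3.93 V.)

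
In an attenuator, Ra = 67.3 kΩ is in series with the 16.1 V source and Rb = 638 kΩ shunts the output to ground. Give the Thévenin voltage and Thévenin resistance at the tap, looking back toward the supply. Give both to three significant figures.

V_th is the open-circuit tap voltage: 16.1 × 638/(67.3 + 638) = 14.6 V.
With the supply zeroed, Ra and Rb appear in parallel from the tap: R_th = Ra‖Rb = (67.3 × 638)/705.3 = 60.9 kΩ.

V_th = 14.6 V, R_th = 60.9 kΩ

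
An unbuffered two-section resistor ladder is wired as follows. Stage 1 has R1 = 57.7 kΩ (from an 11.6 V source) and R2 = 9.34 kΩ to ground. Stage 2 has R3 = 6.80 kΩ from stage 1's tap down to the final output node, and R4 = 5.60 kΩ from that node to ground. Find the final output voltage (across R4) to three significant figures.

Stage 2 presents R3+R4 = 12.40 kΩ as a load on stage 1's tap.
Stage 1's lower leg becomes R2‖(R3+R4) = 5.327 kΩ, so V_mid = 11.6 × 5.327/63.03 = 0.9805 V.
Stage 2 is itself unloaded: V_out = V_mid × R4/(R3+R4) = 0.9805 × 5.60/12.40 = 0.443 V.

V_out ≈ 0.443 V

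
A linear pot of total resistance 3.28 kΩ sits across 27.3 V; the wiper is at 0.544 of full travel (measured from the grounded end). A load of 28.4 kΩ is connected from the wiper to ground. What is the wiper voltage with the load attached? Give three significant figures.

The wiper splits the pot into (1−α)R = 1.496 kΩ above and αR = 1.784 kΩ below.
Lower section ‖ load = 1.679 kΩ.
V_wiper = 27.3 × 1.679/(1.496 + 1.679) = 14.4 V.

V ≈ 14.4 V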